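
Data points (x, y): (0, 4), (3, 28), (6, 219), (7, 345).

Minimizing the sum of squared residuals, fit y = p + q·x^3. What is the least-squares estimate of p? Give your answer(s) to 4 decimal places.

p = 2.6924

Entries of MᵀM: Σ1 = 4, Σx^3 = 586, Σx^3·x^3 = 165034.
Right-hand side: Σy = 596, Σx^3·y = 166395.
Eliminating q: 165034·(row 1) − 586·(row 2) gives 316740·p = 165034·596 − 586·166395 = 852794, so p = 426397/158370.
Then q = (166395 − 586·(426397/158370))/165034 = 79081/79185.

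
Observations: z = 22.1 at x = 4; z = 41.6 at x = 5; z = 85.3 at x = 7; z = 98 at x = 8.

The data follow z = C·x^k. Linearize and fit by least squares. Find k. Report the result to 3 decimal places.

k = 2.169

Let Y = ln z. Fitting Y = k·ln x + ln C by least squares:
Σln x = 7.0211, Σ(ln x)² = 12.6227, Σln z = 15.8548, Σln x·ln z = 28.4776.
Equations: 12.6227·k + 7.0211·ln C = 28.4776;  7.0211·k + 4·ln C = 15.8548.
Slope k = (n·Σln x·ln z − Σln x·Σln z)/(n·Σ(ln x)² − (Σln x)²) = (4·28.4776 − 7.0211·15.8548)/1.1954 = 2.16855; ln C = (Σln z − k·Σln x)/n = 0.15732.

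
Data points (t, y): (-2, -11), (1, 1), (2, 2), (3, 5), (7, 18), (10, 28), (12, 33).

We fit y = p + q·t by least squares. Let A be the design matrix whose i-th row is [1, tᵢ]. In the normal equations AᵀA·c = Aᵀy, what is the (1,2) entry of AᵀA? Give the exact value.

33

Row 1 ↔ basis 1, column 2 ↔ basis t, so (AᵀA)_{1,2} = Σᵢ t = (1)·(-2) + (1)·(1) + (1)·(2) + (1)·(3) + (1)·(7) + (1)·(10) + (1)·(12) = 33.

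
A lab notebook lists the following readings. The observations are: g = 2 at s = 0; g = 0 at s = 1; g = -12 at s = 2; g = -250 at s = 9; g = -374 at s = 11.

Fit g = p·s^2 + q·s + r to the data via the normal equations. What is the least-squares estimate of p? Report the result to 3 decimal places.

The normal system XᵀX·[p, q, r]ᵀ = Xᵀg is [[21219, 2069, 207]; [2069, 207, 23]; [207, 23, 5]]·[p, q, r]ᵀ = [-65552, -6388, -634]ᵀ.
Solving the 3×3 system (Gaussian elimination) gives p = -125653/41071, q = -22261/41071, r = 96632/41071.

p = -3.059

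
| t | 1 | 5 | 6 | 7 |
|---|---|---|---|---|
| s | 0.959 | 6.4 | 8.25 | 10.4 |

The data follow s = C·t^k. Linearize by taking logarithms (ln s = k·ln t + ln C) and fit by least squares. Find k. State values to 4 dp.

Taking logs, ln s = k·ln t + ln C, so regress ln s on ln t.
Sums: Σln t = 5.3471, Σ(ln t)² = 9.5873, Σln s = 6.2665, Σln t·ln s = 11.3255.
Normal system: [[9.5873, 5.3471]; [5.3471, 4]]·[k, ln C]ᵀ = [11.3255, 6.2665]ᵀ.
Δ = 9.5873·4 − (5.3471)² = 9.7575; k = (11.3255·4 − 5.3471·6.2665)/9.7575 = 1.20879, ln C = (9.5873·6.2665 − 5.3471·11.3255)/9.7575 = -0.04927.

k = 1.2088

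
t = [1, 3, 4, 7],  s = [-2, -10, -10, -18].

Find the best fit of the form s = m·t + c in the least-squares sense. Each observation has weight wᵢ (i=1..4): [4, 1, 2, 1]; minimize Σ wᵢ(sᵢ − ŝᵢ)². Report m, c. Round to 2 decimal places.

MᵀWM·[m, c]ᵀ = MᵀWs reads: 94·m + 22·c = -244;  22·m + 8·c = -56.
Eliminating c: 8·(row 1) − 22·(row 2) gives 268·m = 8·(-244) − 22·(-56) = -720, so m = -180/67.
Then c = ((-56) − 22·(-180/67))/8 = 26/67.

m = -2.69, c = 0.39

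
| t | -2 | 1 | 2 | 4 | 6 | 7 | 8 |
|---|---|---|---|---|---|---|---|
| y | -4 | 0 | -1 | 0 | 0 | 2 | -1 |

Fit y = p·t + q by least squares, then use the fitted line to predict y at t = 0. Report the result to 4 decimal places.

ŷ = -1.8598

Compute the Gram sums: Σt·t = 174, Σt = 26, Σ1 = 7.
And Σt·y = 12, Σy = -4.
Determinant 174·7 − 26² = 542.
p = (12·7 − 26·(-4))/542 = 94/271; q = (174·(-4) − 26·12)/542 = -504/271.
At t = 0: ŷ = (94/271)·(0) + (-504/271)·(1) = -504/271.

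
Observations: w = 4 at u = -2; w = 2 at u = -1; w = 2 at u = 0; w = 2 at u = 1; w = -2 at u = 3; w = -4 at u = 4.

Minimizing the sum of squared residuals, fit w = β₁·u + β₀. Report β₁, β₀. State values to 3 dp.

β₁ = -1.242, β₀ = 1.702

Normal-equation sums: Σu·u = 31, Σu = 5, Σ1 = 6.
For Aᵀw: Σu·w = -30, Σw = 4.
Eliminating β₀: 6·(row 1) − 5·(row 2) gives 161·β₁ = 6·(-30) − 5·4 = -200, so β₁ = -200/161.
Then β₀ = (4 − 5·(-200/161))/6 = 274/161.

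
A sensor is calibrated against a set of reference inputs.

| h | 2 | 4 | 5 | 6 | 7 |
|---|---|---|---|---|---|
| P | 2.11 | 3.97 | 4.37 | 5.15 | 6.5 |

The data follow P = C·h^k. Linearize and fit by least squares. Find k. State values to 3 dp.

Linearized form: ln P = k·ln h + ln C. From the 5 transformed points,
Σln h = 7.4265, Σ(ln h)² = 11.9895, Σln P = 7.1110, Σln h·ln P = 11.3815.
Equations: 11.9895·k + 7.4265·ln C = 11.3815;  7.4265·k + 5·ln C = 7.1110.
Slope k = (n·Σln h·ln P − Σln h·Σln P)/(n·Σ(ln h)² − (Σln h)²) = (5·11.3815 − 7.4265·7.1110)/4.7940 = 0.85468; ln C = (Σln P − k·Σln h)/n = 0.15274.

k = 0.855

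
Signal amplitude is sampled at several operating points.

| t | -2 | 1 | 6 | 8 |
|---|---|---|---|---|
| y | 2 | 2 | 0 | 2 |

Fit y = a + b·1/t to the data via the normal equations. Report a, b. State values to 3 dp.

MᵀM·[a, b]ᵀ = Mᵀy reads: 4·a + (19/24)·b = 6;  (19/24)·a + (745/576)·b = 5/4.
Eliminating b: (745/576)·(row 1) − (19/24)·(row 2) gives (291/64)·a = (745/576)·6 − (19/24)·(5/4) = 325/48, so a = 1300/873.
Then b = ((5/4) − (19/24)·(1300/873))/(745/576) = 16/291.

a = 1.489, b = 0.055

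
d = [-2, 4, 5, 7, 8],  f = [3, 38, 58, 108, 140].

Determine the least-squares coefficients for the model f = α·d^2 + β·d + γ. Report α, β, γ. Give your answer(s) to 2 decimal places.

The normal system XᵀX·[α, β, γ]ᵀ = Xᵀf is [[7394, 1036, 158]; [1036, 158, 22]; [158, 22, 5]]·[α, β, γ]ᵀ = [16322, 2312, 347]ᵀ.
Inverting the 3×3 Gram matrix, [α, β, γ]ᵀ = [25100/12837, 8309/4279, -11951/12837]ᵀ.

α = 1.96, β = 1.94, γ = -0.93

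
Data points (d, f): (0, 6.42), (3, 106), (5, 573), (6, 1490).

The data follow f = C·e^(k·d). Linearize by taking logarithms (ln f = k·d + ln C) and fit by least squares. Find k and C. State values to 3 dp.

Linearized form: ln f = k·d + ln C. From the 4 transformed points,
Over the data: Σd = 14.0000, Σ(d)² = 70.0000, Σln f = 20.1803, Σd·ln f = 89.5839.
Normal system: [[70.0000, 14.0000]; [14.0000, 4]]·[k, ln C]ᵀ = [89.5839, 20.1803]ᵀ.
Slope k = (n·Σd·ln f − Σd·Σln f)/(n·Σ(d)² − (Σd)²) = (4·89.5839 − 14.0000·20.1803)/84.0000 = 0.90252; ln C = (Σln f − k·Σd)/n = 1.88624, so C = exp(1.88624) = 6.59452.

k = 0.903, C = 6.595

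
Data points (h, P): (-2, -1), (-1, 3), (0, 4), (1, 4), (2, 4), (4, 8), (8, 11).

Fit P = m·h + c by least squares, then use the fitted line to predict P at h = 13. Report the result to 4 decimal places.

P̂ = 16.8128

Setting ∂/∂m … = 0 gives: 90·m + 12·c = 131;  12·m + 7·c = 33.
Eliminating c: 7·(row 1) − 12·(row 2) gives 486·m = 7·131 − 12·33 = 521, so m = 521/486.
Then c = (33 − 12·(521/486))/7 = 233/81.
At h = 13: P̂ = (521/486)·(13) + (233/81)·(1) = 8171/486.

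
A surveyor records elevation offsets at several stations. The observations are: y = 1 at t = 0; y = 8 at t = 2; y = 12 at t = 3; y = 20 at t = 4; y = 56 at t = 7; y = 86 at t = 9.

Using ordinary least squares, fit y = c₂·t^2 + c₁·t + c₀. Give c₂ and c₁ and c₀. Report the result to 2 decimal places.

c₂ = 0.92, c₁ = 1.25, c₀ = 0.96

Forming AᵀA = [[9315, 1171, 159]; [1171, 159, 25]; [159, 25, 6]] and Aᵀy = [10170, 1298, 183]ᵀ gives AᵀA·[c₂, c₁, c₀]ᵀ = Aᵀy.
Inverting the 3×3 Gram matrix, [c₂, c₁, c₀]ᵀ = [19439/21160, 26379/21160, 10167/10580]ᵀ.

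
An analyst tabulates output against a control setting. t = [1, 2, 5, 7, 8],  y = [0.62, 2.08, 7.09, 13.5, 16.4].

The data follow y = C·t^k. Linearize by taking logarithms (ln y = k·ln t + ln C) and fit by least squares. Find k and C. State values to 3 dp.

Let Y = ln y. Fitting Y = k·ln t + ln C by least squares:
AᵀA = [[11.1814, 6.3279]; [6.3279, 5]], rhs = [14.5414, 7.6130]ᵀ  (here Σln t = 6.3279, Σ(ln t)² = 11.1814, Σln y = 7.6130, Σln t·ln y = 14.5414).
Slope k = (n·Σln t·ln y − Σln t·Σln y)/(n·Σ(ln t)² − (Σln t)²) = (5·14.5414 − 6.3279·7.6130)/15.8642 = 1.54641; ln C = (Σln y − k·Σln t)/n = -0.43452, so C = exp(-0.43452) = 0.64757.

k = 1.546, C = 0.648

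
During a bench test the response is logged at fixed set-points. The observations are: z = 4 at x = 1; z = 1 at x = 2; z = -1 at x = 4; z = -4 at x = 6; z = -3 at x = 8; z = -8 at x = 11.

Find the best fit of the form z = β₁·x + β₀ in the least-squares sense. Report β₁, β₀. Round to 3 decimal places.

From the data, Σx·x = 242, Σx = 32, Σ1 = 6.
Moment sums: Σx·z = -134, Σz = -11.
So AᵀA·[β₁, β₀]ᵀ = Aᵀz: [[242, 32]; [32, 6]]·[β₁, β₀]ᵀ = [-134, -11]ᵀ.
Eliminating β₀: 6·(row 1) − 32·(row 2) gives 428·β₁ = 6·(-134) − 32·(-11) = -452, so β₁ = -113/107.
Then β₀ = ((-11) − 32·(-113/107))/6 = 813/214.

β₁ = -1.056, β₀ = 3.799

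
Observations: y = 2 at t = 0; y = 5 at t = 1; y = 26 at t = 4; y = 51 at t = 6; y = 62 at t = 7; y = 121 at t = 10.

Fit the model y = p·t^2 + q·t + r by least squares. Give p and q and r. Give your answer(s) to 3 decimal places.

Setting ∂/∂p … = 0 gives: 13954·p + 1624·q + 202·r = 17395;  1624·p + 202·q + 28·r = 2059;  202·p + 28·q + 6·r = 267.
Row-reducing yields p = 5713/5757, q = 22093/11514, r = 8199/3838.

p = 0.992, q = 1.919, r = 2.136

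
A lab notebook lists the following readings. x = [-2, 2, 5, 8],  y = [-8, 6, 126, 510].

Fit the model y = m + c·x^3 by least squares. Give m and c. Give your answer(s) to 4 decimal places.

Normal-equation sums: Σ1 = 4, Σx^3 = 637, Σx^3·x^3 = 277897.
Moment sums: Σy = 634, Σx^3·y = 276982.
So AᵀA·[m, c]ᵀ = Aᵀy: [[4, 637]; [637, 277897]]·[m, c]ᵀ = [634, 276982]ᵀ.
Eliminating c: 277897·(row 1) − 637·(row 2) gives 705819·m = 277897·634 − 637·276982 = -250836, so m = -83612/235273.
Then c = (276982 − 637·(-83612/235273))/277897 = 234690/235273.

m = -0.3554, c = 0.9975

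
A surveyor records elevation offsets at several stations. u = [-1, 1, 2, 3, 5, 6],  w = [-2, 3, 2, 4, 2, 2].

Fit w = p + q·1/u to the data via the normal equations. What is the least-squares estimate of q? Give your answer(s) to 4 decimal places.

The normal equations are: 6·p + (6/5)·q = 11;  (6/5)·p + (1093/450)·q = 121/15.
(Σ1 = 6, Σ1/u = 6/5, Σ1/u·1/u = 1093/450, Σw = 11, Σ1/u·w = 121/15.)
Eliminating q: (1093/450)·(row 1) − (6/5)·(row 2) gives (197/15)·p = (1093/450)·11 − (6/5)·(121/15) = 7667/450, so p = 7667/5910.
Then q = ((121/15) − (6/5)·(7667/5910))/(1093/450) = 528/197.

q = 2.6802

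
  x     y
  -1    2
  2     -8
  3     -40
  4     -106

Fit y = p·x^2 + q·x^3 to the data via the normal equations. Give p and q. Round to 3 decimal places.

Setting ∂/∂p … = 0 gives: 354·p + 1298·q = -2086;  1298·p + 4890·q = -7930.
Determinant 354·4890 − 1298² = 46256.
p = ((-2086)·4890 − 1298·(-7930))/46256 = 11575/5782; q = (354·(-7930) − 1298·(-2086))/46256 = -211/98.

p = 2.002, q = -2.153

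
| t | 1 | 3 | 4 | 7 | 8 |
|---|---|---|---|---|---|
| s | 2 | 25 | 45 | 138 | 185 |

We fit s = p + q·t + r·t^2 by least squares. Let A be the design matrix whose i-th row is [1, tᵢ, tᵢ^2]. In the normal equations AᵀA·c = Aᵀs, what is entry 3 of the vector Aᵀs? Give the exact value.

19549

Entry 3 ↔ basis t^2, so (Aᵀs)_{3} = Σᵢ (t^2)·sᵢ = (1)·(2) + (9)·(25) + (16)·(45) + (49)·(138) + (64)·(185) = 19549.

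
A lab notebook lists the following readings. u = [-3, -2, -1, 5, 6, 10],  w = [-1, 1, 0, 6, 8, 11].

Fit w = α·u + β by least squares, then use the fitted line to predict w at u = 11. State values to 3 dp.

From the data, Σu·u = 175, Σu = 15, Σ1 = 6.
Moment sums: Σu·w = 189, Σw = 25.
Determinant 175·6 − 15² = 825.
α = (189·6 − 15·25)/825 = 23/25; β = (175·25 − 15·189)/825 = 28/15.
At u = 11: ŵ = (23/25)·(11) + (28/15)·(1) = 899/75.

ŵ = 11.987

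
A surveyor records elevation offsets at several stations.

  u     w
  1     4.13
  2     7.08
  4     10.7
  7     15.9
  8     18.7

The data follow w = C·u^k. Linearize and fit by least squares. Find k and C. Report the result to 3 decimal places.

k = 0.702, C = 4.184

Linearized form: ln w = k·ln u + ln C. From the 5 transformed points,
Sums: Σln u = 6.1048, Σ(ln u)² = 10.5129, Σln w = 11.4406, Σln u·ln w = 16.1152.
Normal system: [[10.5129, 6.1048]; [6.1048, 5]]·[k, ln C]ᵀ = [16.1152, 11.4406]ᵀ.
Solving (det = 15.2960): k = 0.70171, ln C = 1.43136, so C = exp(1.43136) = 4.18440.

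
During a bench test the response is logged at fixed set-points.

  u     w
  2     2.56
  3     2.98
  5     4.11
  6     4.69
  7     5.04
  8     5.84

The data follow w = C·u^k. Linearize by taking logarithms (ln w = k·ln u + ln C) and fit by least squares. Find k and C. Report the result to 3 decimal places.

k = 0.591, C = 1.629

Let Y = ln w. Fitting Y = k·ln u + ln C by least squares:
AᵀA = [[15.5987, 9.2183]; [9.2183, 6]], rhs = [13.7120, 8.3729]ᵀ  (here Σln u = 9.2183, Σ(ln u)² = 15.5987, Σln w = 8.3729, Σln u·ln w = 13.7120).
Slope k = (n·Σln u·ln w − Σln u·Σln w)/(n·Σ(ln u)² − (Σln u)²) = (6·13.7120 − 9.2183·8.3729)/8.6152 = 0.59056; ln C = (Σln w − k·Σln u)/n = 0.48815, so C = exp(0.48815) = 1.62930.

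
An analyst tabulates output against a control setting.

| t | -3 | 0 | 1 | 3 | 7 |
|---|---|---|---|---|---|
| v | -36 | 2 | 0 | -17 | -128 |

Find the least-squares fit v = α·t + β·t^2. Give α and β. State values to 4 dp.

α = 3.0431, β = -3.0405

The normal equations are: 68·α + 344·β = -839;  344·α + 2564·β = -6749.
(Σt·t = 68, Σt·t^2 = 344, Σt^2·t^2 = 2564, Σt·v = -839, Σt^2·v = -6749.)
det = 68·2564 − 344² = 56016.
α = ((-839)·2564 − 344·(-6749))/56016 = 4735/1556; β = (68·(-6749) − 344·(-839))/56016 = -4731/1556.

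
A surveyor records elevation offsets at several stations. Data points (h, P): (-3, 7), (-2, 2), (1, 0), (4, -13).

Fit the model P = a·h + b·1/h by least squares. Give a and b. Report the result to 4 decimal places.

XᵀX·[a, b]ᵀ = XᵀP reads: 30·a + 4·b = -77;  4·a + (205/144)·b = -79/12.
det = 30·(205/144) − 4² = 641/24.
a = ((-77)·(205/144) − 4·(-79/12))/(641/24) = -11993/3846; b = (30·(-79/12) − 4·(-77))/(641/24) = 2652/641.

a = -3.1183, b = 4.1373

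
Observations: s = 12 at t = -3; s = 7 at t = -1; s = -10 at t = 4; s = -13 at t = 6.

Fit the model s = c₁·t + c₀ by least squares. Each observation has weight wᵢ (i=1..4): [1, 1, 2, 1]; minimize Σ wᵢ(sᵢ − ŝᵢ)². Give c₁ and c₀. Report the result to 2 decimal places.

The normal system XᵀWX·[c₁, c₀]ᵀ = XᵀWs is [[78, 10]; [10, 5]]·[c₁, c₀]ᵀ = [-201, -14]ᵀ.
Δ = 78·5 − 10² = 290.
c₁ = ((-201)·5 − 10·(-14))/290 = -173/58; c₀ = (78·(-14) − 10·(-201))/290 = 459/145.

c₁ = -2.98, c₀ = 3.17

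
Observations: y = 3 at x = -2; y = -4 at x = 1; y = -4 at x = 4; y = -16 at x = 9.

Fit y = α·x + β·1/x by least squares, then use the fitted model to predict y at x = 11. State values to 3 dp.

Normal-equation sums: Σx·x = 102, Σx·1/x = 4, Σ1/x·1/x = 1717/1296.
Moment sums: Σx·y = -170, Σ1/x·y = -149/18.
Normal equations: [[102, 4]; [4, 1717/1296]]·[α, β]ᵀ = [-170, -149/18]ᵀ.
det = 102·(1717/1296) − 4² = 25733/216.
α = ((-170)·(1717/1296) − 4·(-149/18))/(25733/216) = -124489/77199; β = (102·(-149/18) − 4·(-170))/(25733/216) = -35496/25733.
At x = 11: ŷ = (-124489/77199)·(11) + (-35496/25733)·(1/11) = -15169657/849189.

ŷ = -17.864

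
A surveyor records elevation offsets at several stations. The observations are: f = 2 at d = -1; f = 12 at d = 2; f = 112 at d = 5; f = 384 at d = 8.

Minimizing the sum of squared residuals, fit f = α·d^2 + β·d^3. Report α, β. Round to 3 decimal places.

α = 1.959, β = 0.505

Compute the Gram sums: Σd^2·d^2 = 4738, Σd^2·d^3 = 35924, Σd^3·d^3 = 277834.
Right-hand side: Σd^2·f = 27426, Σd^3·f = 210702.
Normal equations: [[4738, 35924]; [35924, 277834]]·[α, β]ᵀ = [27426, 210702]ᵀ.
det = 4738·277834 − 35924² = 25843716.
α = (27426·277834 − 35924·210702)/25843716 = 4218053/2153643; β = (4738·210702 − 35924·27426)/25843716 = 1087871/2153643.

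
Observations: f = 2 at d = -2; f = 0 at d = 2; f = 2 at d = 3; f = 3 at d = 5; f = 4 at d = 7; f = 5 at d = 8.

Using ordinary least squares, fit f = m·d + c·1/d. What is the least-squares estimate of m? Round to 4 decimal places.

m = 0.7039

The normal system XᵀX·[m, c]ᵀ = Xᵀf is [[155, 6]; [6, 484849/705600]]·[m, c]ᵀ = [85, 1229/840]ᵀ.
Δ = 155·(484849/705600) − 6² = 9949999/141120.
m = (85·(484849/705600) − 6·(1229/840))/(9949999/141120) = 7003601/9949999; c = (155·(1229/840) − 6·85)/(9949999/141120) = -39968040/9949999.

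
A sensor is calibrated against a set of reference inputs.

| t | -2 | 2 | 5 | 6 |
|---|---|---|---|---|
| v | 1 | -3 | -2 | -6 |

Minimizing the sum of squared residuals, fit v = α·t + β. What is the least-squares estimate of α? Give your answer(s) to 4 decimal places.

α = -0.6839

The normal system XᵀX·[α, β]ᵀ = Xᵀv is [[69, 11]; [11, 4]]·[α, β]ᵀ = [-54, -10]ᵀ.
Eliminating β: 4·(row 1) − 11·(row 2) gives 155·α = 4·(-54) − 11·(-10) = -106, so α = -106/155.
Then β = ((-10) − 11·(-106/155))/4 = -96/155.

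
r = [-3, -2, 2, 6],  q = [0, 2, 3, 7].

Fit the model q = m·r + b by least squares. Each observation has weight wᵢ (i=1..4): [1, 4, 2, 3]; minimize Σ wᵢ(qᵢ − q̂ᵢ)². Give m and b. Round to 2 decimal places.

The normal equations are: 141·m + 11·b = 122;  11·m + 10·b = 35.
(Σwᵢ·r·r = 141, Σwᵢ·r = 11, Σwᵢ·1 = 10, Σwᵢ·r·q = 122, Σwᵢ·q = 35.)
det = 141·10 − 11² = 1289.
m = (122·10 − 11·35)/1289 = 835/1289; b = (141·35 − 11·122)/1289 = 3593/1289.

m = 0.65, b = 2.79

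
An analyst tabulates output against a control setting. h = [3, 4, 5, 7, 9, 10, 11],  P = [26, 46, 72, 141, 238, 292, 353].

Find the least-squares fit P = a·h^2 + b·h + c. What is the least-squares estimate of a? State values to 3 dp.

Entries of AᵀA: Σh^2·h^2 = 34565, Σh^2·h = 3619, Σh^2 = 401, Σh·h = 401, Σh = 49, Σ1 = 7.
Moment sums: Σh^2·P = 100870, Σh·P = 10554, ΣP = 1168.
Normal equations: [[34565, 3619, 401]; [3619, 401, 49]; [401, 49, 7]]·[a, b, c]ᵀ = [100870, 10554, 1168]ᵀ.
Solving the 3×3 system (Gaussian elimination) gives a = 2339/789, b = -397/789, c = 146/263.

a = 2.965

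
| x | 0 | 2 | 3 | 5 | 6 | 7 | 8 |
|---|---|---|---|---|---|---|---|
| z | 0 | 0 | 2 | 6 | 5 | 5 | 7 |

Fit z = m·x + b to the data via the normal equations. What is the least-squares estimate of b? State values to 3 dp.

b = -0.552

Sums needed: Σx·x = 187, Σx = 31, Σ1 = 7.
And Σx·z = 157, Σz = 25.
Eliminating b: 7·(row 1) − 31·(row 2) gives 348·m = 7·157 − 31·25 = 324, so m = 27/29.
Then b = (25 − 31·(27/29))/7 = -16/29.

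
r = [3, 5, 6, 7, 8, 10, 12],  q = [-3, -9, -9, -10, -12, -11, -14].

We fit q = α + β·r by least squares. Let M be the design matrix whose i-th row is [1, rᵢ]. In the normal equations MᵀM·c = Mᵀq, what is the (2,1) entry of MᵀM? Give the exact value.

Row 2 ↔ basis r, column 1 ↔ basis 1, so (MᵀM)_{2,1} = Σᵢ r = (3)·(1) + (5)·(1) + (6)·(1) + (7)·(1) + (8)·(1) + (10)·(1) + (12)·(1) = 51.

51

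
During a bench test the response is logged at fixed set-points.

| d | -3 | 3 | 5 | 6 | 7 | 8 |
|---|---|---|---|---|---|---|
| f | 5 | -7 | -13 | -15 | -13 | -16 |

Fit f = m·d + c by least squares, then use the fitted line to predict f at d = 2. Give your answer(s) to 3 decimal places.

f̂ = -5.294

Setting ∂/∂m … = 0 gives: 192·m + 26·c = -410;  26·m + 6·c = -59.
Eliminating c: 6·(row 1) − 26·(row 2) gives 476·m = 6·(-410) − 26·(-59) = -926, so m = -463/238.
Then c = ((-59) − 26·(-463/238))/6 = -167/119.
At d = 2: f̂ = (-463/238)·(2) + (-167/119)·(1) = -90/17.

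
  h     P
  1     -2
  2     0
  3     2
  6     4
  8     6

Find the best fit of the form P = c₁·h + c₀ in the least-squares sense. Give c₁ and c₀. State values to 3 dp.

Compute the Gram sums: Σh·h = 114, Σh = 20, Σ1 = 5.
For MᵀP: Σh·P = 76, ΣP = 10.
Normal equations: [[114, 20]; [20, 5]]·[c₁, c₀]ᵀ = [76, 10]ᵀ.
Eliminating c₀: 5·(row 1) − 20·(row 2) gives 170·c₁ = 5·76 − 20·10 = 180, so c₁ = 18/17.
Then c₀ = (10 − 20·(18/17))/5 = -38/17.

c₁ = 1.059, c₀ = -2.235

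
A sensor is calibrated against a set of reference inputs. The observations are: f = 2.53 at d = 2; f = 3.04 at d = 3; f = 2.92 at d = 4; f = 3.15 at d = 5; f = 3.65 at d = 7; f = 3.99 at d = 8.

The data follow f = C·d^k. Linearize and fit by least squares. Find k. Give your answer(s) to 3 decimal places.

Taking logs, ln f = k·ln d + ln C, so regress ln f on ln d.
AᵀA = [[14.3101, 8.8128]; [8.8128, 6]], rhs = [10.5940, 6.9376]ᵀ  (here Σln d = 8.8128, Σ(ln d)² = 14.3101, Σln f = 6.9376, Σln d·ln f = 10.5940).
Slope k = (n·Σln d·ln f − Σln d·Σln f)/(n·Σ(ln d)² − (Σln d)²) = (6·10.5940 − 8.8128·6.9376)/8.1947 = 0.29585; ln C = (Σln f − k·Σln d)/n = 0.72172.

k = 0.296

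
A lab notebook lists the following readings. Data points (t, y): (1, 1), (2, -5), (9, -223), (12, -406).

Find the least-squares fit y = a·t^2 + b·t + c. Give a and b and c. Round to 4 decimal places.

a = -3.0080, b = 2.0541, c = 2.3835

Sums needed: Σt^2·t^2 = 27314, Σt^2·t = 2466, Σt^2 = 230, Σt·t = 230, Σt = 24, Σ1 = 4.
And Σt^2·y = -76546, Σt·y = -6888, Σy = -633.
Normal equations: [[27314, 2466, 230]; [2466, 230, 24]; [230, 24, 4]]·[a, b, c]ᵀ = [-76546, -6888, -633]ᵀ.
Inverting the 3×3 Gram matrix, [a, b, c]ᵀ = [-97031/32258, 66261/32258, 38444/16129]ᵀ.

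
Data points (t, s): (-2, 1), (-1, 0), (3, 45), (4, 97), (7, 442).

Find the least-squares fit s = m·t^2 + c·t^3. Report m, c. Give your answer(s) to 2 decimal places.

Sums needed: Σt^2·t^2 = 2755, Σt^2·t^3 = 18041, Σt^3·t^3 = 122539.
And Σt^2·s = 23619, Σt^3·s = 159021.
So MᵀM·[m, c]ᵀ = Mᵀs: [[2755, 18041]; [18041, 122539]]·[m, c]ᵀ = [23619, 159021]ᵀ.
Determinant 2755·122539 − 18041² = 12117264.
m = (23619·122539 − 18041·159021)/12117264 = 2112565/1009772; c = (2755·159021 − 18041·23619)/12117264 = 999373/1009772.

m = 2.09, c = 0.99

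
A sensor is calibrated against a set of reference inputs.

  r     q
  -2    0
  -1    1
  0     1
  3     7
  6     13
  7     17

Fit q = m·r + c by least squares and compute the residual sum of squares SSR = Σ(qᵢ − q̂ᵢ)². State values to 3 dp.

SSR = 7.647

AᵀA·[m, c]ᵀ = Aᵀq reads: 99·m + 13·c = 217;  13·m + 6·c = 39.
(Σr·r = 99, Σr = 13, Σ1 = 6, Σr·q = 217, Σq = 39.)
det = 99·6 − 13² = 425.
m = (217·6 − 13·39)/425 = 159/85; c = (99·39 − 13·217)/425 = 208/85.
Residuals: 22/17, 36/85, -123/85, -18/17, -57/85, 124/85; SSR = 130/17.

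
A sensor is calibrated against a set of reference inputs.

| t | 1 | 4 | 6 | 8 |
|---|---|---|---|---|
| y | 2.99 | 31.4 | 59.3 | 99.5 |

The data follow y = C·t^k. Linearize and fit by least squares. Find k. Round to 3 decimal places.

Linearized form: ln y = k·ln t + ln C. From the 4 transformed points,
XᵀX = [[9.4563, 5.2575]; [5.2575, 4]], rhs = [21.6591, 13.2248]ᵀ  (here Σln t = 5.2575, Σ(ln t)² = 9.4563, Σln y = 13.2248, Σln t·ln y = 21.6591).
Δ = 9.4563·4 − (5.2575)² = 10.1839; k = (21.6591·4 − 5.2575·13.2248)/10.1839 = 1.67979, ln C = (9.4563·13.2248 − 5.2575·21.6591)/10.1839 = 1.09834.

k = 1.680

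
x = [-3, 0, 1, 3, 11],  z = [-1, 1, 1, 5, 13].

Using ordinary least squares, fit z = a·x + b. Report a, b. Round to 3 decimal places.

Normal-equation sums: Σx·x = 140, Σx = 12, Σ1 = 5.
Moment sums: Σx·z = 162, Σz = 19.
Normal equations: [[140, 12]; [12, 5]]·[a, b]ᵀ = [162, 19]ᵀ.
Determinant 140·5 − 12² = 556.
a = (162·5 − 12·19)/556 = 291/278; b = (140·19 − 12·162)/556 = 179/139.

a = 1.047, b = 1.288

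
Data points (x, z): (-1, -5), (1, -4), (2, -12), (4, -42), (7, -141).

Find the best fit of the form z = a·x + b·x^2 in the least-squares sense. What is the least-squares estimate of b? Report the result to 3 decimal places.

b = -3.019

From the data, Σx·x = 71, Σx·x^2 = 415, Σx^2·x^2 = 2675.
For Mᵀz: Σx·z = -1178, Σx^2·z = -7638.
MᵀM·[a, b]ᵀ = Mᵀz becomes [[71, 415]; [415, 2675]]·[a, b]ᵀ = [-1178, -7638]ᵀ.
Determinant 71·2675 − 415² = 17700.
a = ((-1178)·2675 − 415·(-7638))/17700 = 931/885; b = (71·(-7638) − 415·(-1178))/17700 = -13357/4425.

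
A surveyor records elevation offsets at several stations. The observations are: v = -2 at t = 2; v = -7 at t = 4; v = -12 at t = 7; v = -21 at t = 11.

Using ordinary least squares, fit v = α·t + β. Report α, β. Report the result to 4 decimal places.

The normal equations are: 190·α + 24·β = -347;  24·α + 4·β = -42.
Eliminating β: 4·(row 1) − 24·(row 2) gives 184·α = 4·(-347) − 24·(-42) = -380, so α = -95/46.
Then β = ((-42) − 24·(-95/46))/4 = 87/46.

α = -2.0652, β = 1.8913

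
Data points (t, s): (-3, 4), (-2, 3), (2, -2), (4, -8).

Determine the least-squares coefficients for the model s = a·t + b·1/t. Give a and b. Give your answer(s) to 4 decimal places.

Normal-equation sums: Σt·t = 33, Σt·1/t = 4, Σ1/t·1/t = 97/144.
And Σt·s = -54, Σ1/t·s = -35/6.
Normal equations: [[33, 4]; [4, 97/144]]·[a, b]ᵀ = [-54, -35/6]ᵀ.
Eliminating b: (97/144)·(row 1) − 4·(row 2) gives (299/48)·a = (97/144)·(-54) − 4·(-35/6) = -313/24, so a = -626/299.
Then b = ((-35/6) − 4·(-626/299))/(97/144) = 1128/299.

a = -2.0936, b = 3.7726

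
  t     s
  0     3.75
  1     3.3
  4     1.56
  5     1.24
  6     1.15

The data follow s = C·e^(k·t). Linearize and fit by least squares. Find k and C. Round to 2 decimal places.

Let Y = ln s. Fitting Y = k·t + ln C by least squares:
Σt = 16.0000, Σ(t)² = 78.0000, Σln s = 3.3152, Σt·ln s = 4.8868.
Equations: 78.0000·k + 16.0000·ln C = 4.8868;  16.0000·k + 5·ln C = 3.3152.
Slope k = (n·Σt·ln s − Σt·Σln s)/(n·Σ(t)² − (Σt)²) = (5·4.8868 − 16.0000·3.3152)/134.0000 = -0.21351; ln C = (Σln s − k·Σt)/n = 1.34627, so C = exp(1.34627) = 3.84305.

k = -0.21, C = 3.84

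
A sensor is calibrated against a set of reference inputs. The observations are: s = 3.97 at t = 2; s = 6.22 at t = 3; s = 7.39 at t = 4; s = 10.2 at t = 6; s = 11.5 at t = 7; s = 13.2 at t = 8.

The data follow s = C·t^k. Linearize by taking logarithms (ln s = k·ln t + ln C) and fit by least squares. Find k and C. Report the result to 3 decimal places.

k = 0.829, C = 2.336

Let Y = ln s. Fitting Y = k·ln t + ln C by least squares:
Sums: Σln t = 8.9952, Σ(ln t)² = 14.9303, Σln s = 12.5516, Σln t·ln s = 20.0156.
Normal system: [[14.9303, 8.9952]; [8.9952, 6]]·[k, ln C]ᵀ = [20.0156, 12.5516]ᵀ.
Solving (det = 8.6686): k = 0.82942, ln C = 0.84847, so C = exp(0.84847) = 2.33608.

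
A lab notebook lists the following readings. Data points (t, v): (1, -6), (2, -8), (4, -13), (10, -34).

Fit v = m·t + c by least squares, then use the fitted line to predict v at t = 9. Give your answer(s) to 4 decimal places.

v̂ = -30.3282

Normal-equation sums: Σt·t = 121, Σt = 17, Σ1 = 4.
And Σt·v = -414, Σv = -61.
Normal equations: [[121, 17]; [17, 4]]·[m, c]ᵀ = [-414, -61]ᵀ.
Δ = 121·4 − 17² = 195.
m = ((-414)·4 − 17·(-61))/195 = -619/195; c = (121·(-61) − 17·(-414))/195 = -343/195.
At t = 9: v̂ = (-619/195)·(9) + (-343/195)·(1) = -5914/195.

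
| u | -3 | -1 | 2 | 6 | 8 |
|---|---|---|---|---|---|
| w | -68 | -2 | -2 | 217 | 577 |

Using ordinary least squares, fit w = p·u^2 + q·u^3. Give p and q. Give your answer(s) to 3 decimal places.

p = -3.018, q = 1.505

Normal-equation sums: Σu^2·u^2 = 5490, Σu^2·u^3 = 40332, Σu^3·u^3 = 309594.
And Σu^2·w = 44118, Σu^3·w = 344118.
AᵀA·[p, q]ᵀ = Aᵀw becomes [[5490, 40332]; [40332, 309594]]·[p, q]ᵀ = [44118, 344118]ᵀ.
Determinant 5490·309594 − 40332² = 73000836.
p = (44118·309594 − 40332·344118)/73000836 = -6119419/2027801; q = (5490·344118 − 40332·44118)/73000836 = 3051129/2027801.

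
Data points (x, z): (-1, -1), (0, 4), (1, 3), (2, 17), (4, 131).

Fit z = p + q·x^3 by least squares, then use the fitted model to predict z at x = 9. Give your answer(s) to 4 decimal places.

ẑ = 1472.8048

Setting ∂/∂p … = 0 gives: 5·p + 72·q = 154;  72·p + 4162·q = 8524.
Eliminating q: 4162·(row 1) − 72·(row 2) gives 15626·p = 4162·154 − 72·8524 = 27220, so p = 13610/7813.
Then q = (8524 − 72·(13610/7813))/4162 = 15766/7813.
At x = 9: ẑ = (13610/7813)·(1) + (15766/7813)·(729) = 11507024/7813.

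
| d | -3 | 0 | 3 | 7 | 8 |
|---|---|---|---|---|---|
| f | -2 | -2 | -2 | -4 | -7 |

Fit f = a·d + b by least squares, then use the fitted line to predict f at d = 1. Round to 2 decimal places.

MᵀM·[a, b]ᵀ = Mᵀf reads: 131·a + 15·b = -84;  15·a + 5·b = -17.
(Σd·d = 131, Σd = 15, Σ1 = 5, Σd·f = -84, Σf = -17.)
det = 131·5 − 15² = 430.
a = ((-84)·5 − 15·(-17))/430 = -33/86; b = (131·(-17) − 15·(-84))/430 = -967/430.
At d = 1: f̂ = (-33/86)·(1) + (-967/430)·(1) = -566/215.

f̂ = -2.63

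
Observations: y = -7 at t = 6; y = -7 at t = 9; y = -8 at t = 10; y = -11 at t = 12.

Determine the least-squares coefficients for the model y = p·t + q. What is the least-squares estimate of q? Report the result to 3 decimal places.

Sums needed: Σt·t = 361, Σt = 37, Σ1 = 4.
And Σt·y = -317, Σy = -33.
XᵀX·[p, q]ᵀ = Xᵀy becomes [[361, 37]; [37, 4]]·[p, q]ᵀ = [-317, -33]ᵀ.
Δ = 361·4 − 37² = 75.
p = ((-317)·4 − 37·(-33))/75 = -47/75; q = (361·(-33) − 37·(-317))/75 = -184/75.

q = -2.453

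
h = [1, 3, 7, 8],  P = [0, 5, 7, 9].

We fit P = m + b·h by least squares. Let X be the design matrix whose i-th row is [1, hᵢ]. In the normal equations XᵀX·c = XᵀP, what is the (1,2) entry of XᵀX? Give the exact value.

Row 1 ↔ basis 1, column 2 ↔ basis h, so (XᵀX)_{1,2} = Σᵢ h = (1)·(1) + (1)·(3) + (1)·(7) + (1)·(8) = 19.

19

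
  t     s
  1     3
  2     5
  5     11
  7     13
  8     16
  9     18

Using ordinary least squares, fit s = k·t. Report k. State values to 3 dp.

k = 2.004

The normal equations are: 224·k = 449.
(Σt·t = 224, Σt·s = 449.)
k = 449/224 = 2.00446.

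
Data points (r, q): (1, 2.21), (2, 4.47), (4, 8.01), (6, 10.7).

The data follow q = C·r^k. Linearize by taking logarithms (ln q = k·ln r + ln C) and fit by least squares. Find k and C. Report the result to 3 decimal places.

Linearized form: ln q = k·ln r + ln C. From the 4 transformed points,
Σln r = 3.8712, Σ(ln r)² = 5.6127, Σln q = 6.7413, Σln r·ln q = 8.1693.
Equations: 5.6127·k + 3.8712·ln C = 8.1693;  3.8712·k + 4·ln C = 6.7413.
Slope k = (n·Σln r·ln q − Σln r·Σln q)/(n·Σ(ln r)² − (Σln r)²) = (4·8.1693 − 3.8712·6.7413)/7.4645 = 0.88152; ln C = (Σln q − k·Σln r)/n = 0.83219, so C = exp(0.83219) = 2.29835.

k = 0.882, C = 2.298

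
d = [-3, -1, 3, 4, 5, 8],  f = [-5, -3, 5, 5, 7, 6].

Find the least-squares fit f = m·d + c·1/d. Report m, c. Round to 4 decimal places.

m = 0.9515, c = 3.0025

Forming MᵀM = [[124, 6]; [6, 19301/14400]] and Mᵀf = [136, 146/15]ᵀ gives MᵀM·[m, c]ᵀ = Mᵀf.
det = 124·(19301/14400) − 6² = 468731/3600.
m = (136·(19301/14400) − 6·(146/15))/(468731/3600) = 445994/468731; c = (124·(146/15) − 6·136)/(468731/3600) = 1407360/468731.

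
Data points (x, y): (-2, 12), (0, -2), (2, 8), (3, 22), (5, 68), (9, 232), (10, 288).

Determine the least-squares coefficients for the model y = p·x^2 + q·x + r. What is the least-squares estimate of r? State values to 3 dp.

r = -2.000

With design matrix M, MᵀM = [[17299, 1881, 223]; [1881, 223, 27]; [223, 27, 7]] and Mᵀy = [49570, 5366, 628]ᵀ.
Solving the 3×3 system (Gaussian elimination) gives p = 3, q = -1, r = -2.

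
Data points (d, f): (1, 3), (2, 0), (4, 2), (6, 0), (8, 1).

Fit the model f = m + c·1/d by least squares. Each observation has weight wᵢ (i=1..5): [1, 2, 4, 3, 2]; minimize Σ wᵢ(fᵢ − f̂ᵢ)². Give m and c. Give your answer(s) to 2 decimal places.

Sums needed: Σwᵢ·1 = 12, Σwᵢ·1/d = 15/4, Σwᵢ·1/d·1/d = 179/96.
Right-hand side: Σwᵢ·f = 13, Σwᵢ·1/d·f = 21/4.
So MᵀWM·[m, c]ᵀ = MᵀWf: [[12, 15/4]; [15/4, 179/96]]·[m, c]ᵀ = [13, 21/4]ᵀ.
det = 12·(179/96) − (15/4)² = 133/16.
m = (13·(179/96) − (15/4)·(21/4))/(133/16) = 23/42; c = (12·(21/4) − (15/4)·13)/(133/16) = 12/7.

m = 0.55, c = 1.71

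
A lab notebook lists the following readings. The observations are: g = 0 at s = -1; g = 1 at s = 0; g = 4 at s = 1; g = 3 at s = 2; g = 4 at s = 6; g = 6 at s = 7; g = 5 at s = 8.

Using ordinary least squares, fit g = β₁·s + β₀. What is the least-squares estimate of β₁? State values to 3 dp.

Normal-equation sums: Σs·s = 155, Σs = 23, Σ1 = 7.
And Σs·g = 116, Σg = 23.
Δ = 155·7 − 23² = 556.
β₁ = (116·7 − 23·23)/556 = 283/556; β₀ = (155·23 − 23·116)/556 = 897/556.

β₁ = 0.509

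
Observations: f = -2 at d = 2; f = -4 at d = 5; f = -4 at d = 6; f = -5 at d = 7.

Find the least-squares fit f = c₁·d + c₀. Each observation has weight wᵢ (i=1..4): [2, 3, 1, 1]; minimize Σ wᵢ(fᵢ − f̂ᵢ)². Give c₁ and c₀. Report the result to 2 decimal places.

Entries of MᵀWM: Σwᵢ·d·d = 168, Σwᵢ·d = 32, Σwᵢ·1 = 7.
For MᵀWf: Σwᵢ·d·f = -127, Σwᵢ·f = -25.
Normal equations: [[168, 32]; [32, 7]]·[c₁, c₀]ᵀ = [-127, -25]ᵀ.
Eliminating c₀: 7·(row 1) − 32·(row 2) gives 152·c₁ = 7·(-127) − 32·(-25) = -89, so c₁ = -89/152.
Then c₀ = ((-25) − 32·(-89/152))/7 = -17/19.

c₁ = -0.59, c₀ = -0.89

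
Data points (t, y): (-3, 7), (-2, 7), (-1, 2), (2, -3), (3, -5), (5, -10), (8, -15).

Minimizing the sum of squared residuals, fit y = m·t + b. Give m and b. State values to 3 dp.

m = -2.084, b = 1.144

Entries of MᵀM: Σt·t = 116, Σt = 12, Σ1 = 7.
For Mᵀy: Σt·y = -228, Σy = -17.
Eliminating b: 7·(row 1) − 12·(row 2) gives 668·m = 7·(-228) − 12·(-17) = -1392, so m = -348/167.
Then b = ((-17) − 12·(-348/167))/7 = 191/167.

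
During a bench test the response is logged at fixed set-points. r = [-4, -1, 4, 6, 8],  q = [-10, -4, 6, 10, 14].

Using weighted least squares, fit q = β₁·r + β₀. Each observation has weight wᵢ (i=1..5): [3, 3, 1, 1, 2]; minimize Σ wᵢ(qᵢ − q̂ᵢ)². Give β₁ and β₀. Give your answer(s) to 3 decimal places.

Compute the Gram sums: Σwᵢ·r·r = 231, Σwᵢ·r = 11, Σwᵢ·1 = 10.
And Σwᵢ·r·q = 440, Σwᵢ·q = 2.
AᵀWA·[β₁, β₀]ᵀ = AᵀWq becomes [[231, 11]; [11, 10]]·[β₁, β₀]ᵀ = [440, 2]ᵀ.
Δ = 231·10 − 11² = 2189.
β₁ = (440·10 − 11·2)/2189 = 2; β₀ = (231·2 − 11·440)/2189 = -2.

β₁ = 2.000, β₀ = -2.000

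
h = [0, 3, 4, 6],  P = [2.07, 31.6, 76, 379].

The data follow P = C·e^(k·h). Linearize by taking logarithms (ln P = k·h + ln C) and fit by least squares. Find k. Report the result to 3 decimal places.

With ln Pᵢ as the transformed response and hᵢ as the regressor:
Σh = 13.0000, Σ(h)² = 61.0000, Σln P = 14.4490, Σh·ln P = 63.3076.
Normal system: [[61.0000, 13.0000]; [13.0000, 4]]·[k, ln C]ᵀ = [63.3076, 14.4490]ᵀ.
Solving (det = 75.0000): k = 0.87192, ln C = 0.77851.

k = 0.872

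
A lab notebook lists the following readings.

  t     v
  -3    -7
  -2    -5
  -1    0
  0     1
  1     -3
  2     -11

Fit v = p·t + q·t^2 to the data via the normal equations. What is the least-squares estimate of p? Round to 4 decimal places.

Forming XᵀX = [[19, -27]; [-27, 115]] and Xᵀv = [6, -130]ᵀ gives XᵀX·[p, q]ᵀ = Xᵀv.
Determinant 19·115 − (-27)² = 1456.
p = (6·115 − (-27)·(-130))/1456 = -705/364; q = (19·(-130) − (-27)·6)/1456 = -577/364.

p = -1.9368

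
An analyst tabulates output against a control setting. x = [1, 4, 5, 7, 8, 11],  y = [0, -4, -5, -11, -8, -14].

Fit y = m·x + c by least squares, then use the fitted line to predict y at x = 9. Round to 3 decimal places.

Sums needed: Σx·x = 276, Σx = 36, Σ1 = 6.
For Aᵀy: Σx·y = -336, Σy = -42.
Δ = 276·6 − 36² = 360.
m = ((-336)·6 − 36·(-42))/360 = -7/5; c = (276·(-42) − 36·(-336))/360 = 7/5.
At x = 9: ŷ = (-7/5)·(9) + (7/5)·(1) = -56/5.

ŷ = -11.200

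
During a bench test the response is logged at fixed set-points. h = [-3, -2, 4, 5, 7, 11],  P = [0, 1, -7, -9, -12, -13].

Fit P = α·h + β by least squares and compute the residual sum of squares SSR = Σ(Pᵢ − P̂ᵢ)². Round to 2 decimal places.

SSR = 9.00

Sums needed: Σh·h = 224, Σh = 22, Σ1 = 6.
For MᵀP: Σh·P = -302, ΣP = -40.
Eliminating β: 6·(row 1) − 22·(row 2) gives 860·α = 6·(-302) − 22·(-40) = -932, so α = -233/215.
Then β = ((-40) − 22·(-233/215))/6 = -579/215.
Residuals: -24/43, 328/215, 6/215, -191/215, -74/43, 347/215; SSR = 1934/215.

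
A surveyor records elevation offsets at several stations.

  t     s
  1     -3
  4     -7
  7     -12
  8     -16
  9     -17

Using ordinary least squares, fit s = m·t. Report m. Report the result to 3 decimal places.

m = -1.877

Sums needed: Σt·t = 211.
Right-hand side: Σt·s = -396.
So AᵀA·[m]ᵀ = Aᵀs: [[211]]·[m]ᵀ = [-396]ᵀ.
Hence m = -396 / 211 ≈ -1.87678.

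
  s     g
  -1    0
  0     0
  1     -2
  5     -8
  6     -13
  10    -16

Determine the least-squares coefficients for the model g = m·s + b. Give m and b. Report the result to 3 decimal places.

m = -1.603, b = -0.888

Sums needed: Σs·s = 163, Σs = 21, Σ1 = 6.
For Mᵀg: Σs·g = -280, Σg = -39.
Normal equations: [[163, 21]; [21, 6]]·[m, b]ᵀ = [-280, -39]ᵀ.
Δ = 163·6 − 21² = 537.
m = ((-280)·6 − 21·(-39))/537 = -287/179; b = (163·(-39) − 21·(-280))/537 = -159/179.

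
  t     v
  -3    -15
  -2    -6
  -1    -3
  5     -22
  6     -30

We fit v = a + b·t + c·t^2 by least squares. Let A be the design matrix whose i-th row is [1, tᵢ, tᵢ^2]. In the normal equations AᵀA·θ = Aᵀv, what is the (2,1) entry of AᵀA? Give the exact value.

5

Row 2 ↔ basis t, column 1 ↔ basis 1, so (AᵀA)_{2,1} = Σᵢ t = (-3)·(1) + (-2)·(1) + (-1)·(1) + (5)·(1) + (6)·(1) = 5.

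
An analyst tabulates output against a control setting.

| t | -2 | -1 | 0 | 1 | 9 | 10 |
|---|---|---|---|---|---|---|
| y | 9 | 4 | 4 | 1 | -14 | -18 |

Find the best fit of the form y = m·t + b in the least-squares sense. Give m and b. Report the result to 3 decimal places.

m = -2.070, b = 3.531

Normal-equation sums: Σt·t = 187, Σt = 17, Σ1 = 6.
Right-hand side: Σt·y = -327, Σy = -14.
Eliminating b: 6·(row 1) − 17·(row 2) gives 833·m = 6·(-327) − 17·(-14) = -1724, so m = -1724/833.
Then b = ((-14) − 17·(-1724/833))/6 = 173/49.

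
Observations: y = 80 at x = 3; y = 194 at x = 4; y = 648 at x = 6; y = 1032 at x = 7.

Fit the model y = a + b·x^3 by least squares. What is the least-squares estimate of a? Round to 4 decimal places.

Sums needed: Σ1 = 4, Σx^3 = 650, Σx^3·x^3 = 169130.
For Aᵀy: Σy = 1954, Σx^3·y = 508520.
Determinant 4·169130 − 650² = 254020.
a = (1954·169130 − 650·508520)/254020 = -223/977; b = (4·508520 − 650·1954)/254020 = 38199/12701.

a = -0.2282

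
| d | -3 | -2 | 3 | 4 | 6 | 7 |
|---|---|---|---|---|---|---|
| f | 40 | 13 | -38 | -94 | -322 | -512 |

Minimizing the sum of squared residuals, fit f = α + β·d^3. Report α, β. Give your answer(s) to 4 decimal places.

With design matrix X, XᵀX = [[6, 615]; [615, 169923]] and Xᵀf = [-913, -253394]ᵀ.
det = 6·169923 − 615² = 641313.
α = ((-913)·169923 − 615·(-253394))/641313 = 232537/213771; β = (6·(-253394) − 615·(-913))/641313 = -106541/71257.

α = 1.0878, β = -1.4952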